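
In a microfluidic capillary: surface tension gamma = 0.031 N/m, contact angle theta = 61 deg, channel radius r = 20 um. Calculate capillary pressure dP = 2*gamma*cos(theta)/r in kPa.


Step 1: cos(61 deg) = 0.4848
Step 2: Convert r to m: r = 20e-6 m
Step 3: dP = 2 * 0.031 * 0.4848 / 20e-6 = 1502.9 Pa
Step 4: Convert Pa to kPa (divide by 1000).
dP = 1.5 kPa


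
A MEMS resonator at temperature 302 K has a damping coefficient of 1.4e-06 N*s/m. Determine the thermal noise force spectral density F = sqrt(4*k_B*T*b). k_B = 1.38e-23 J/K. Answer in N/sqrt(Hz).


Step 1: Compute 4 * k_B * T * b
= 4 * 1.38e-23 * 302 * 1.4e-06
= 2.3339e-26 N^2/Hz
Step 2: F_noise = sqrt(2.3339e-26)
F_noise = 1.53e-13 N/sqrt(Hz)


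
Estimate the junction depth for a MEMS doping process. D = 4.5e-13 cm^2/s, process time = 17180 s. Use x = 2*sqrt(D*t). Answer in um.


Step 1: Compute D*t = 4.5e-13 * 17180 = 7.731e-09 cm^2
Step 2: sqrt(D*t) = 8.79261e-05 cm
Step 3: x = 2 * 8.79261e-05 cm = 1.758522e-04 cm
Step 4: Convert to um (1 cm = 1e4 um): x = 1.759 um


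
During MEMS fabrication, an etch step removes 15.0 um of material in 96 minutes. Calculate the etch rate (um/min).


Step 1: Etch rate = depth / time
Step 2: rate = 15.0 / 96
rate = 0.156 um/min


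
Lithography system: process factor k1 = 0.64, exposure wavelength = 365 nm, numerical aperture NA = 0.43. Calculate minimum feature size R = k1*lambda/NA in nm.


Step 1: Identify values: k1 = 0.64, lambda = 365 nm, NA = 0.43
Step 2: R = k1 * lambda / NA
R = 0.64 * 365 / 0.43
R = 543.3 nm


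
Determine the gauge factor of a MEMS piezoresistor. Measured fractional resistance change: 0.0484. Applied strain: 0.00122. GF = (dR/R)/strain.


Step 1: Identify values.
dR/R = 0.0484, strain = 0.00122
Step 2: GF = (dR/R) / strain = 0.0484 / 0.00122
GF = 39.7


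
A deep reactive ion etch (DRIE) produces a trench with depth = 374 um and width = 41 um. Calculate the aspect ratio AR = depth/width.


Step 1: AR = depth / width
Step 2: AR = 374 / 41
AR = 9.1


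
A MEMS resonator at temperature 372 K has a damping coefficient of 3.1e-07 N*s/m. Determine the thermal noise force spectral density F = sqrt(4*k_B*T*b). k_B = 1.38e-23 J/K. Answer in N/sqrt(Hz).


Step 1: Compute 4 * k_B * T * b
= 4 * 1.38e-23 * 372 * 3.1e-07
= 6.3657e-27 N^2/Hz
Step 2: F_noise = sqrt(6.3657e-27)
F_noise = 7.98e-14 N/sqrt(Hz)


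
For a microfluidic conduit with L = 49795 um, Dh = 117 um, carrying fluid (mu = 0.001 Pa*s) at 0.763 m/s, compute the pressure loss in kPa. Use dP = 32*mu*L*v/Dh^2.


Step 1: Convert to SI: L = 49795e-6 m, Dh = 117e-6 m
Step 2: dP = 32 * 0.001 * 49795e-6 * 0.763 / (117e-6)^2
Step 3: dP = 88815.45 Pa
Step 4: Convert to kPa: dP = 88.82 kPa


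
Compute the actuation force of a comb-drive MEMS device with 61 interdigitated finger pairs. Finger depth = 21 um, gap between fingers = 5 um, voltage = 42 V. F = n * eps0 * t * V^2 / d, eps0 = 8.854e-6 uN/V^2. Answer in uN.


Step 1: Parameters: n=61, eps0=8.854e-6 uN/V^2, t=21 um, V=42 V, d=5 um
Step 2: V^2 = 1764
Step 3: F = 61 * 8.854e-6 * 21 * 1764 / 5
F = 4.001 uN


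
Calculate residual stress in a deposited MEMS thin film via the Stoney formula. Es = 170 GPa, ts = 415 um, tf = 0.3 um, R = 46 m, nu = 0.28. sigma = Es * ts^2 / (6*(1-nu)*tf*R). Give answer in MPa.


Step 1: Compute numerator: Es * ts^2 = 170 * 415^2 = 29278250 (GPa*um^2)
Step 2: Compute denominator (R in um): 6*(1-nu)*tf*R = 6*0.72*0.3*46e6 = 59616000.0 (um^2)
Step 3: sigma (GPa) = 29278250 / 59616000.0 = 4.91114e-01 GPa
Step 4: Convert to MPa (x1000): sigma = 491.1 MPa


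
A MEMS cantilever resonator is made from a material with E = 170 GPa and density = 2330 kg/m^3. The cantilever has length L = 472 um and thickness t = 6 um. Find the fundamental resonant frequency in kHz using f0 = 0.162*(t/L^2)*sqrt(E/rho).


Step 1: Convert units to SI.
t_SI = 6e-6 m, L_SI = 472e-6 m
Step 2: Calculate sqrt(E/rho).
sqrt(170e9 / 2330) = 8541.74 m/s
Step 3: Compute f0.
f0 = 0.162 * 6e-6 / (472e-6)^2 * 8541.74 = 37267.4 Hz = 37.27 kHz


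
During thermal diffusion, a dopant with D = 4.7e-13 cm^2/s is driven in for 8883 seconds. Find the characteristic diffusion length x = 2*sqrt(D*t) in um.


Step 1: Compute D*t = 4.7e-13 * 8883 = 4.17501e-09 cm^2
Step 2: sqrt(D*t) = 6.46143e-05 cm
Step 3: x = 2 * 6.46143e-05 cm = 1.292286e-04 cm
Step 4: Convert to um (1 cm = 1e4 um): x = 1.292 um


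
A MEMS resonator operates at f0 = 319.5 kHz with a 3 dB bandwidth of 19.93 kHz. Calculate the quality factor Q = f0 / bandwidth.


Step 1: Q = f0 / bandwidth
Step 2: Q = 319.5 / 19.93
Q = 16.0


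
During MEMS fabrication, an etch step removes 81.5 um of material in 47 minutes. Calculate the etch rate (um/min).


Step 1: Etch rate = depth / time
Step 2: rate = 81.5 / 47
rate = 1.734 um/min


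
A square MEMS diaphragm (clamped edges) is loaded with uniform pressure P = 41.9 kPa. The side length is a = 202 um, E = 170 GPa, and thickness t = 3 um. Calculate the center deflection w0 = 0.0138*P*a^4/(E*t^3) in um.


Step 1: Convert pressure to compatible units (E is in GPa, so P in GPa).
P = 41.9 kPa = 41.9e-6 GPa
Step 2: Compute numerator: 0.0138 * P * a^4.
a^4 = 202^4 = 1664966416
numerator = 0.0138 * 41.9e-6 * 1664966416 = 9.62717e+02
Step 3: Compute denominator: E * t^3 = 170 * 3^3 = 4590
Step 4: w0 = numerator / denominator = 9.62717e+02 / 4590 = 0.2097 um


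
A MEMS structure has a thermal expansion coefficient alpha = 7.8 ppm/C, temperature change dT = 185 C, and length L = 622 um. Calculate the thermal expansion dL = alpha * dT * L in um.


Step 1: Convert CTE: alpha = 7.8 ppm/C = 7.8e-6 /C
Step 2: dL = 7.8e-6 * 185 * 622
dL = 0.8975 um


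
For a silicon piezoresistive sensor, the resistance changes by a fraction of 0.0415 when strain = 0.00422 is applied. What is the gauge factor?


Step 1: Identify values.
dR/R = 0.0415, strain = 0.00422
Step 2: GF = (dR/R) / strain = 0.0415 / 0.00422
GF = 9.8


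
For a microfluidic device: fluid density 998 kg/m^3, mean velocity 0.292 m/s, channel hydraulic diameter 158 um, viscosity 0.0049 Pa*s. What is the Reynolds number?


Step 1: Convert Dh to meters: Dh = 158e-6 m
Step 2: Re = rho * v * Dh / mu
Re = 998 * 0.292 * 158e-6 / 0.0049
Re = 9.397


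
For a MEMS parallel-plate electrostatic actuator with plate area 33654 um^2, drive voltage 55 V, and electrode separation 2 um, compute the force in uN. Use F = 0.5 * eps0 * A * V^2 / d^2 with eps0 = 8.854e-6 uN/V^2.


Step 1: Identify parameters.
eps0 = 8.854e-6 uN/V^2, A = 33654 um^2, V = 55 V, d = 2 um
Step 2: Compute V^2 = 55^2 = 3025
Step 3: Compute d^2 = 2^2 = 4
Step 4: F = 0.5 * 8.854e-6 * 33654 * 3025 / 4
F = 112.671 uN


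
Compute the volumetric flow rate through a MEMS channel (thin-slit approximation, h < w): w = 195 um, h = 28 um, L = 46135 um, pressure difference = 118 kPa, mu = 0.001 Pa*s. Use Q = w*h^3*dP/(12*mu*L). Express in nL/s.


Step 1: Convert all dimensions to SI (meters).
w = 195e-6 m, h = 28e-6 m, L = 46135e-6 m, dP = 118e3 Pa
Step 2: Q = w * h^3 * dP / (12 * mu * L)
Q = 195e-6 * (28e-6)^3 * 118e3 / (12 * 0.001 * 46135e-6) = 9.1238669e-10 m^3/s
Step 3: Convert Q from m^3/s to nL/s (1 m^3 = 1e12 nL, so multiply by 1e12).
Q = 912.387 nL/s


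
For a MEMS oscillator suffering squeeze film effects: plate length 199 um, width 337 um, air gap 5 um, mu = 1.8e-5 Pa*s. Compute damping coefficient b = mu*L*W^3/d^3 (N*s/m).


Step 1: Convert to SI.
L = 199e-6 m, W = 337e-6 m, d = 5e-6 m
Step 2: W^3 = (337e-6)^3 = 3.83e-11 m^3
Step 3: d^3 = (5e-6)^3 = 1.25e-16 m^3
Step 4: b = 1.8e-5 * 199e-6 * 3.83e-11 / 1.25e-16
b = 1.10e-03 N*s/m


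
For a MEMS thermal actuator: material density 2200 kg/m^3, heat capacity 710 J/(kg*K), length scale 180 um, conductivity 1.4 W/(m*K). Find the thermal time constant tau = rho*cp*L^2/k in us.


Step 1: Convert L to m: L = 180e-6 m
Step 2: L^2 = (180e-6)^2 = 3.24e-08 m^2
Step 3: tau = 2200 * 710 * 3.24e-08 / 1.4 = 3.614914286e-02 s
Step 4: Convert to microseconds (multiply by 1e6).
tau = 36149.143 us


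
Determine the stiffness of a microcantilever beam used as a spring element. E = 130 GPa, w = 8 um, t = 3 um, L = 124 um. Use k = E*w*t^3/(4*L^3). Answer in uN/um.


Step 1: Convert E to consistent units (1 GPa = 1000 uN/um^2).
E = 130 GPa = 130000 uN/um^2
Step 2: Compute t^3 = 3^3 = 27
Step 3: Compute L^3 = 124^3 = 1906624
Step 4: k = 130000 * 8 * 27 / (4 * 1906624)
k = 3.6819 uN/um


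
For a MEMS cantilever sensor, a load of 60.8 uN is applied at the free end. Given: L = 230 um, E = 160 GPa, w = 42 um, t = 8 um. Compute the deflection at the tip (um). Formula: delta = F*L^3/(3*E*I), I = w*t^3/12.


Step 1: Calculate the second moment of area.
I = w * t^3 / 12 = 42 * 8^3 / 12 = 1792.0 um^4
Step 2: Convert E to consistent units (1 GPa = 1000 uN/um^2).
E = 160 GPa = 160000 uN/um^2
Step 3: Calculate tip deflection.
delta = F * L^3 / (3 * E * I)
delta = 60.8 * 230^3 / (3 * 160000 * 1792.0)
delta = 0.86 um


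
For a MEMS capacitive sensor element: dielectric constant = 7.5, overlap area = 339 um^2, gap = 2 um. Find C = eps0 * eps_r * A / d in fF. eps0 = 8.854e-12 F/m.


Step 1: Convert area to m^2: A = 339e-12 m^2
Step 2: Convert gap to m: d = 2e-6 m
Step 3: C = eps0 * eps_r * A / d
C = 8.854e-12 * 7.5 * 339e-12 / 2e-6
Step 4: Convert to fF (multiply by 1e15).
C = 11.26 fF


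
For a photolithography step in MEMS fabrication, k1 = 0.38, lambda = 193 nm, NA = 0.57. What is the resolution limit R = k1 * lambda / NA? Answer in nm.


Step 1: Identify values: k1 = 0.38, lambda = 193 nm, NA = 0.57
Step 2: R = k1 * lambda / NA
R = 0.38 * 193 / 0.57
R = 128.7 nm


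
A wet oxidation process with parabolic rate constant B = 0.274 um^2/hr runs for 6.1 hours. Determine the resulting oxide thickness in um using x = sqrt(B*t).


Step 1: Compute B*t = 0.274 * 6.1 = 1.6714
Step 2: x = sqrt(1.6714)
x = 1.293 um


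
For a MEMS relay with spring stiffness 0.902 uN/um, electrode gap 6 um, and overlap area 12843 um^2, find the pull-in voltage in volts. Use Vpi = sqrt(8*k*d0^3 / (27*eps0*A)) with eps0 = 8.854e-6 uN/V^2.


Step 1: Compute numerator: 8 * k * d0^3 = 8 * 0.902 * 6^3 = 1558.656
Step 2: Compute denominator: 27 * eps0 * A = 27 * 8.854e-6 * 12843 = 3.070222
Step 3: Vpi = sqrt(1558.656 / 3.070222)
Vpi = 22.53 V


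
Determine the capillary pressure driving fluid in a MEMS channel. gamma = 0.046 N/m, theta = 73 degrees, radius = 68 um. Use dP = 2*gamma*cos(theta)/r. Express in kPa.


Step 1: cos(73 deg) = 0.2924
Step 2: Convert r to m: r = 68e-6 m
Step 3: dP = 2 * 0.046 * 0.2924 / 68e-6 = 395.6 Pa
Step 4: Convert Pa to kPa (divide by 1000).
dP = 0.4 kPa


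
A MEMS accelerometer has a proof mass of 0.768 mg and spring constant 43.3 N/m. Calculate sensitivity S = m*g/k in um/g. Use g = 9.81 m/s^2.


Step 1: Convert mass: m = 0.768 mg = 7.68e-07 kg
Step 2: S = m * g / k = 7.68e-07 * 9.81 / 43.3
Step 3: S = 1.74e-07 m/g
Step 4: Convert to um/g: S = 0.174 um/g


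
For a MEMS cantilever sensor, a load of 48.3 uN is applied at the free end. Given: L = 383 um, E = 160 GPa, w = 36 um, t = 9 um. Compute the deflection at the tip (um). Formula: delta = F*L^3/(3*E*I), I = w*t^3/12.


Step 1: Calculate the second moment of area.
I = w * t^3 / 12 = 36 * 9^3 / 12 = 2187.0 um^4
Step 2: Convert E to consistent units (1 GPa = 1000 uN/um^2).
E = 160 GPa = 160000 uN/um^2
Step 3: Calculate tip deflection.
delta = F * L^3 / (3 * E * I)
delta = 48.3 * 383^3 / (3 * 160000 * 2187.0)
delta = 2.585 um


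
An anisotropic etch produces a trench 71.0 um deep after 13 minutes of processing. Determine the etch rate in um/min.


Step 1: Etch rate = depth / time
Step 2: rate = 71.0 / 13
rate = 5.462 um/min


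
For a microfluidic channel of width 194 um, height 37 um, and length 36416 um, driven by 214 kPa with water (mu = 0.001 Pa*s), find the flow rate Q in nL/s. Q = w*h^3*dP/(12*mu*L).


Step 1: Convert all dimensions to SI (meters).
w = 194e-6 m, h = 37e-6 m, L = 36416e-6 m, dP = 214e3 Pa
Step 2: Q = w * h^3 * dP / (12 * mu * L)
Q = 194e-6 * (37e-6)^3 * 214e3 / (12 * 0.001 * 36416e-6) = 4.81223901e-09 m^3/s
Step 3: Convert Q from m^3/s to nL/s (1 m^3 = 1e12 nL, so multiply by 1e12).
Q = 4812.239 nL/s


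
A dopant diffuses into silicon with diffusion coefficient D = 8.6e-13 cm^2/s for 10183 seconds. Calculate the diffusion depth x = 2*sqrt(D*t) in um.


Step 1: Compute D*t = 8.6e-13 * 10183 = 8.75738e-09 cm^2
Step 2: sqrt(D*t) = 9.35809e-05 cm
Step 3: x = 2 * 9.35809e-05 cm = 1.871618e-04 cm
Step 4: Convert to um (1 cm = 1e4 um): x = 1.872 um


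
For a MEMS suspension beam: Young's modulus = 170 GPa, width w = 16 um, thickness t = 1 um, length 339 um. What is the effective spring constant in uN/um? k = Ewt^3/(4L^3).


Step 1: Convert E to consistent units (1 GPa = 1000 uN/um^2).
E = 170 GPa = 170000 uN/um^2
Step 2: Compute t^3 = 1^3 = 1
Step 3: Compute L^3 = 339^3 = 38958219
Step 4: k = 170000 * 16 * 1 / (4 * 38958219)
k = 0.0175 uN/um


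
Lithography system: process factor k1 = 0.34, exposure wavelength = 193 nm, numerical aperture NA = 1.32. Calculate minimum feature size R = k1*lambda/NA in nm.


Step 1: Identify values: k1 = 0.34, lambda = 193 nm, NA = 1.32
Step 2: R = k1 * lambda / NA
R = 0.34 * 193 / 1.32
R = 49.7 nm


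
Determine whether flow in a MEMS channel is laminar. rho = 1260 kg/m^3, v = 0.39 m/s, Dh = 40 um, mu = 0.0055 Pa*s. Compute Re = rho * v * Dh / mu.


Step 1: Convert Dh to meters: Dh = 40e-6 m
Step 2: Re = rho * v * Dh / mu
Re = 1260 * 0.39 * 40e-6 / 0.0055
Re = 3.574
Since Re = 3.574 is below ~2300, the flow is laminar.


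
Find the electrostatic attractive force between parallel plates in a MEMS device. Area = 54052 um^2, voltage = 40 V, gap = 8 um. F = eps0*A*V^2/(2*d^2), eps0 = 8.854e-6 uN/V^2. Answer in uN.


Step 1: Identify parameters.
eps0 = 8.854e-6 uN/V^2, A = 54052 um^2, V = 40 V, d = 8 um
Step 2: Compute V^2 = 40^2 = 1600
Step 3: Compute d^2 = 8^2 = 64
Step 4: F = 0.5 * 8.854e-6 * 54052 * 1600 / 64
F = 5.982 uN


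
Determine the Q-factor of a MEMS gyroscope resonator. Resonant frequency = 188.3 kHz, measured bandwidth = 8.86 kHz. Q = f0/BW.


Step 1: Q = f0 / bandwidth
Step 2: Q = 188.3 / 8.86
Q = 21.3


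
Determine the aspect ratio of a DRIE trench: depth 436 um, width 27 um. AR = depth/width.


Step 1: AR = depth / width
Step 2: AR = 436 / 27
AR = 16.1


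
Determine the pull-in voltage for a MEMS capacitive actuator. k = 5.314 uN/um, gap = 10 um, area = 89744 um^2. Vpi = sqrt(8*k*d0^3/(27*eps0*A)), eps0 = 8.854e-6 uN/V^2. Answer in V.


Step 1: Compute numerator: 8 * k * d0^3 = 8 * 5.314 * 10^3 = 42512.0
Step 2: Compute denominator: 27 * eps0 * A = 27 * 8.854e-6 * 89744 = 21.454021
Step 3: Vpi = sqrt(42512.0 / 21.454021)
Vpi = 44.51 V


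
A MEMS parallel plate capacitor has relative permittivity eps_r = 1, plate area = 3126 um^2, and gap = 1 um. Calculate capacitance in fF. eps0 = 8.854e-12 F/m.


Step 1: Convert area to m^2: A = 3126e-12 m^2
Step 2: Convert gap to m: d = 1e-6 m
Step 3: C = eps0 * eps_r * A / d
C = 8.854e-12 * 1 * 3126e-12 / 1e-6
Step 4: Convert to fF (multiply by 1e15).
C = 27.68 fF


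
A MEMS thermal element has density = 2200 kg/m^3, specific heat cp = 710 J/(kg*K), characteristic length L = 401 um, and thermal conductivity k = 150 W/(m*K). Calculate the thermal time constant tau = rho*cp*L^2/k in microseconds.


Step 1: Convert L to m: L = 401e-6 m
Step 2: L^2 = (401e-6)^2 = 1.60801e-07 m^2
Step 3: tau = 2200 * 710 * 1.60801e-07 / 150 = 1.67447441e-03 s
Step 4: Convert to microseconds (multiply by 1e6).
tau = 1674.474 us


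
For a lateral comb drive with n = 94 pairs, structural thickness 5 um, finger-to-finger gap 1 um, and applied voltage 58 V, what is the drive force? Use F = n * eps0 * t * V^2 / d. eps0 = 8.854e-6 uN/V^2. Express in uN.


Step 1: Parameters: n=94, eps0=8.854e-6 uN/V^2, t=5 um, V=58 V, d=1 um
Step 2: V^2 = 3364
Step 3: F = 94 * 8.854e-6 * 5 * 3364 / 1
F = 13.999 uN


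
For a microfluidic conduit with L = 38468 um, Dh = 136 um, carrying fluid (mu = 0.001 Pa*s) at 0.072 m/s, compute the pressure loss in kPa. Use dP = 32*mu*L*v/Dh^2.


Step 1: Convert to SI: L = 38468e-6 m, Dh = 136e-6 m
Step 2: dP = 32 * 0.001 * 38468e-6 * 0.072 / (136e-6)^2
Step 3: dP = 4791.86 Pa
Step 4: Convert to kPa: dP = 4.79 kPa


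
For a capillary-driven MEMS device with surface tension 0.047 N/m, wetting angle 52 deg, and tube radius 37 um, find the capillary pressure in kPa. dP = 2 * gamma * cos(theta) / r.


Step 1: cos(52 deg) = 0.6157
Step 2: Convert r to m: r = 37e-6 m
Step 3: dP = 2 * 0.047 * 0.6157 / 37e-6 = 1564.2 Pa
Step 4: Convert Pa to kPa (divide by 1000).
dP = 1.56 kPa


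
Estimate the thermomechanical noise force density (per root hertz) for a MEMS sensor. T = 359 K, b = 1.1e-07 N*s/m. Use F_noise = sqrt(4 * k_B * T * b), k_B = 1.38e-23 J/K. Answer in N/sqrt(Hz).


Step 1: Compute 4 * k_B * T * b
= 4 * 1.38e-23 * 359 * 1.1e-07
= 2.1798e-27 N^2/Hz
Step 2: F_noise = sqrt(2.1798e-27)
F_noise = 4.67e-14 N/sqrt(Hz)


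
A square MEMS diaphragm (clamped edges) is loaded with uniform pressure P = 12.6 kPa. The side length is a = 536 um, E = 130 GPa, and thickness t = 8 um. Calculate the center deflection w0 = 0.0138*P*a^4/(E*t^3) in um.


Step 1: Convert pressure to compatible units (E is in GPa, so P in GPa).
P = 12.6 kPa = 12.6e-6 GPa
Step 2: Compute numerator: 0.0138 * P * a^4.
a^4 = 536^4 = 82538991616
numerator = 0.0138 * 12.6e-6 * 82538991616 = 1.43519e+04
Step 3: Compute denominator: E * t^3 = 130 * 8^3 = 66560
Step 4: w0 = numerator / denominator = 1.43519e+04 / 66560 = 0.2156 um


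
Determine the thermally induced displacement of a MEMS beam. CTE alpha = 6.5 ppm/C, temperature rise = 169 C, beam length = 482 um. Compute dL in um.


Step 1: Convert CTE: alpha = 6.5 ppm/C = 6.5e-6 /C
Step 2: dL = 6.5e-6 * 169 * 482
dL = 0.5295 um


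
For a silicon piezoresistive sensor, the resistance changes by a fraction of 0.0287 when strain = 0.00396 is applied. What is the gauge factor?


Step 1: Identify values.
dR/R = 0.0287, strain = 0.00396
Step 2: GF = (dR/R) / strain = 0.0287 / 0.00396
GF = 7.2


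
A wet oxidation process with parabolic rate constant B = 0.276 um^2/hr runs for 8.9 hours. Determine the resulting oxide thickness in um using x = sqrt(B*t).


Step 1: Compute B*t = 0.276 * 8.9 = 2.4564
Step 2: x = sqrt(2.4564)
x = 1.567 um


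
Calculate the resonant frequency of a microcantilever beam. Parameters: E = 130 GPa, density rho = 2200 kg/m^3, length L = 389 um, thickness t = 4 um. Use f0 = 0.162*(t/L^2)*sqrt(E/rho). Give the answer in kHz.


Step 1: Convert units to SI.
t_SI = 4e-6 m, L_SI = 389e-6 m
Step 2: Calculate sqrt(E/rho).
sqrt(130e9 / 2200) = 7687.06 m/s
Step 3: Compute f0.
f0 = 0.162 * 4e-6 / (389e-6)^2 * 7687.06 = 32918.2 Hz = 32.92 kHz


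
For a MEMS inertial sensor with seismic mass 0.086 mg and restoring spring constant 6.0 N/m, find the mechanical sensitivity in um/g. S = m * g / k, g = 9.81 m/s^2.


Step 1: Convert mass: m = 0.086 mg = 8.60e-08 kg
Step 2: S = m * g / k = 8.60e-08 * 9.81 / 6.0
Step 3: S = 1.41e-07 m/g
Step 4: Convert to um/g: S = 0.141 um/g


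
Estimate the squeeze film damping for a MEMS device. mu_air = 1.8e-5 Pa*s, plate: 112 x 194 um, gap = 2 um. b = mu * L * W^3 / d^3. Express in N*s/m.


Step 1: Convert to SI.
L = 112e-6 m, W = 194e-6 m, d = 2e-6 m
Step 2: W^3 = (194e-6)^3 = 7.30e-12 m^3
Step 3: d^3 = (2e-6)^3 = 8.00e-18 m^3
Step 4: b = 1.8e-5 * 112e-6 * 7.30e-12 / 8.00e-18
b = 1.84e-03 N*s/m


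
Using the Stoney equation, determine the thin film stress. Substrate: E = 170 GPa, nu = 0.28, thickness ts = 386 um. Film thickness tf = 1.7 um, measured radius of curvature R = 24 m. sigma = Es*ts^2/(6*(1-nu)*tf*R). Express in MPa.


Step 1: Compute numerator: Es * ts^2 = 170 * 386^2 = 25329320 (GPa*um^2)
Step 2: Compute denominator (R in um): 6*(1-nu)*tf*R = 6*0.72*1.7*24e6 = 176256000.0 (um^2)
Step 3: sigma (GPa) = 25329320 / 176256000.0 = 1.43708e-01 GPa
Step 4: Convert to MPa (x1000): sigma = 143.7 MPa


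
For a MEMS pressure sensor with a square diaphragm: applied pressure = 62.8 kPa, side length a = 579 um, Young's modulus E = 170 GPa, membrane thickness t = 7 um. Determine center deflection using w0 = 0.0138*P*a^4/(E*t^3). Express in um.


Step 1: Convert pressure to compatible units (E is in GPa, so P in GPa).
P = 62.8 kPa = 62.8e-6 GPa
Step 2: Compute numerator: 0.0138 * P * a^4.
a^4 = 579^4 = 112386528081
numerator = 0.0138 * 62.8e-6 * 112386528081 = 9.739866e+04
Step 3: Compute denominator: E * t^3 = 170 * 7^3 = 58310
Step 4: w0 = numerator / denominator = 9.739866e+04 / 58310 = 1.6704 um


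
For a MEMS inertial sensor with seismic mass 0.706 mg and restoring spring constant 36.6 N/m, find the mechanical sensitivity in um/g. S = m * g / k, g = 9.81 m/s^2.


Step 1: Convert mass: m = 0.706 mg = 7.06e-07 kg
Step 2: S = m * g / k = 7.06e-07 * 9.81 / 36.6
Step 3: S = 1.89e-07 m/g
Step 4: Convert to um/g: S = 0.189 um/g


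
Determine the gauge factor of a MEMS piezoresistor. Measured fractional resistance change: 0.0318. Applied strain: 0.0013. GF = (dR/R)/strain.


Step 1: Identify values.
dR/R = 0.0318, strain = 0.0013
Step 2: GF = (dR/R) / strain = 0.0318 / 0.0013
GF = 24.5


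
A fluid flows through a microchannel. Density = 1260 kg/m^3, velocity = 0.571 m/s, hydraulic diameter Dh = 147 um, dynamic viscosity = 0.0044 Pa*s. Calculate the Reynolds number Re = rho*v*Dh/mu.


Step 1: Convert Dh to meters: Dh = 147e-6 m
Step 2: Re = rho * v * Dh / mu
Re = 1260 * 0.571 * 147e-6 / 0.0044
Re = 24.037


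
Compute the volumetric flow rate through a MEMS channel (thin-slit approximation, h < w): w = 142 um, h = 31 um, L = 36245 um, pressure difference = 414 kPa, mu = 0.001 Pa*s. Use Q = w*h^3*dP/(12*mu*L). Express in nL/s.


Step 1: Convert all dimensions to SI (meters).
w = 142e-6 m, h = 31e-6 m, L = 36245e-6 m, dP = 414e3 Pa
Step 2: Q = w * h^3 * dP / (12 * mu * L)
Q = 142e-6 * (31e-6)^3 * 414e3 / (12 * 0.001 * 36245e-6) = 4.02665496e-09 m^3/s
Step 3: Convert Q from m^3/s to nL/s (1 m^3 = 1e12 nL, so multiply by 1e12).
Q = 4026.655 nL/s


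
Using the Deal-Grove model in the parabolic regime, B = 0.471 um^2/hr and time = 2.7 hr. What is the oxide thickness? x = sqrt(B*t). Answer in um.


Step 1: Compute B*t = 0.471 * 2.7 = 1.2717
Step 2: x = sqrt(1.2717)
x = 1.128 um


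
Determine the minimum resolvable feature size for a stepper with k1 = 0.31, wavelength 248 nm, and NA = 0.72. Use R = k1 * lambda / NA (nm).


Step 1: Identify values: k1 = 0.31, lambda = 248 nm, NA = 0.72
Step 2: R = k1 * lambda / NA
R = 0.31 * 248 / 0.72
R = 106.8 nm


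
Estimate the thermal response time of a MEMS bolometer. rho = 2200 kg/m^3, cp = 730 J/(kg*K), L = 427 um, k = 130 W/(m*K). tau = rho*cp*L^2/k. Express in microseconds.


Step 1: Convert L to m: L = 427e-6 m
Step 2: L^2 = (427e-6)^2 = 1.82329e-07 m^2
Step 3: tau = 2200 * 730 * 1.82329e-07 / 130 = 2.25246442e-03 s
Step 4: Convert to microseconds (multiply by 1e6).
tau = 2252.464 us


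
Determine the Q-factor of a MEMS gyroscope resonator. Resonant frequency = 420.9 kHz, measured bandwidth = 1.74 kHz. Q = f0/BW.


Step 1: Q = f0 / bandwidth
Step 2: Q = 420.9 / 1.74
Q = 241.9


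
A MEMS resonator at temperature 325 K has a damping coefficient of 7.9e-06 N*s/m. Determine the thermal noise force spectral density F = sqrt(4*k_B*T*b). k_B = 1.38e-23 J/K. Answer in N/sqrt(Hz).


Step 1: Compute 4 * k_B * T * b
= 4 * 1.38e-23 * 325 * 7.9e-06
= 1.4173e-25 N^2/Hz
Step 2: F_noise = sqrt(1.4173e-25)
F_noise = 3.76e-13 N/sqrt(Hz)


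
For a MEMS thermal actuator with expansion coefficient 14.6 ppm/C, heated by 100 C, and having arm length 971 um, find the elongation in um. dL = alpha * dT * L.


Step 1: Convert CTE: alpha = 14.6 ppm/C = 14.6e-6 /C
Step 2: dL = 14.6e-6 * 100 * 971
dL = 1.4177 um


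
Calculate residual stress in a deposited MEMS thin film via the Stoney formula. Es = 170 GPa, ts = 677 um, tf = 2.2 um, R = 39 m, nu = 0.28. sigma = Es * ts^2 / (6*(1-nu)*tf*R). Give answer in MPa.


Step 1: Compute numerator: Es * ts^2 = 170 * 677^2 = 77915930 (GPa*um^2)
Step 2: Compute denominator (R in um): 6*(1-nu)*tf*R = 6*0.72*2.2*39e6 = 370656000.0 (um^2)
Step 3: sigma (GPa) = 77915930 / 370656000.0 = 2.10211e-01 GPa
Step 4: Convert to MPa (x1000): sigma = 210.2 MPa


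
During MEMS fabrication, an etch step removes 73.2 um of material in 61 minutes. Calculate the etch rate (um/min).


Step 1: Etch rate = depth / time
Step 2: rate = 73.2 / 61
rate = 1.2 um/min


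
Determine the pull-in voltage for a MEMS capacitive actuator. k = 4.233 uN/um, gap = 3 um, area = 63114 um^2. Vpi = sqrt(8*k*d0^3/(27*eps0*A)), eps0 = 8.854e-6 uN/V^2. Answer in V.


Step 1: Compute numerator: 8 * k * d0^3 = 8 * 4.233 * 3^3 = 914.328
Step 2: Compute denominator: 27 * eps0 * A = 27 * 8.854e-6 * 63114 = 15.087907
Step 3: Vpi = sqrt(914.328 / 15.087907)
Vpi = 7.78 V


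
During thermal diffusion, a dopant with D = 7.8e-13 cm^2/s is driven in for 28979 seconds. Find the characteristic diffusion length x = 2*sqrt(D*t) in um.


Step 1: Compute D*t = 7.8e-13 * 28979 = 2.260362e-08 cm^2
Step 2: sqrt(D*t) = 1.50345e-04 cm
Step 3: x = 2 * 1.50345e-04 cm = 3.0069e-04 cm
Step 4: Convert to um (1 cm = 1e4 um): x = 3.007 um


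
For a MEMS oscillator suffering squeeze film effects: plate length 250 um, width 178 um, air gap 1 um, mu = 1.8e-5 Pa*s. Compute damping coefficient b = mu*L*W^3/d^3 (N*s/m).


Step 1: Convert to SI.
L = 250e-6 m, W = 178e-6 m, d = 1e-6 m
Step 2: W^3 = (178e-6)^3 = 5.64e-12 m^3
Step 3: d^3 = (1e-6)^3 = 1.00e-18 m^3
Step 4: b = 1.8e-5 * 250e-6 * 5.64e-12 / 1.00e-18
b = 2.54e-02 N*s/m


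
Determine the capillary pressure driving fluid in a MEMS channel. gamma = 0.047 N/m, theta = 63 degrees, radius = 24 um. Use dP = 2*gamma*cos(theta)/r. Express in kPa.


Step 1: cos(63 deg) = 0.454
Step 2: Convert r to m: r = 24e-6 m
Step 3: dP = 2 * 0.047 * 0.454 / 24e-6 = 1778.2 Pa
Step 4: Convert Pa to kPa (divide by 1000).
dP = 1.78 kPa


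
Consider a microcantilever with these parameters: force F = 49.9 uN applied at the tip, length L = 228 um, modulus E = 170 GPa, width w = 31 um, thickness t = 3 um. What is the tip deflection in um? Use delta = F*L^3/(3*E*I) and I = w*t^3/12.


Step 1: Calculate the second moment of area.
I = w * t^3 / 12 = 31 * 3^3 / 12 = 69.75 um^4
Step 2: Convert E to consistent units (1 GPa = 1000 uN/um^2).
E = 170 GPa = 170000 uN/um^2
Step 3: Calculate tip deflection.
delta = F * L^3 / (3 * E * I)
delta = 49.9 * 228^3 / (3 * 170000 * 69.75)
delta = 16.6261 um


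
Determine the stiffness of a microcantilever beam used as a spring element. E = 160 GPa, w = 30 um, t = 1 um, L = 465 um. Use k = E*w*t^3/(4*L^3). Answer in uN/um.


Step 1: Convert E to consistent units (1 GPa = 1000 uN/um^2).
E = 160 GPa = 160000 uN/um^2
Step 2: Compute t^3 = 1^3 = 1
Step 3: Compute L^3 = 465^3 = 100544625
Step 4: k = 160000 * 30 * 1 / (4 * 100544625)
k = 0.0119 uN/um


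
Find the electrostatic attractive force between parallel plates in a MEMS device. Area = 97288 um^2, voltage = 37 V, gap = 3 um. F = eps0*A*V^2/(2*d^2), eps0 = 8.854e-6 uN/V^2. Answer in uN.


Step 1: Identify parameters.
eps0 = 8.854e-6 uN/V^2, A = 97288 um^2, V = 37 V, d = 3 um
Step 2: Compute V^2 = 37^2 = 1369
Step 3: Compute d^2 = 3^2 = 9
Step 4: F = 0.5 * 8.854e-6 * 97288 * 1369 / 9
F = 65.513 uN


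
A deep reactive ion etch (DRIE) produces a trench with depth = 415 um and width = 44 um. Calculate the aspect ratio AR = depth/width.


Step 1: AR = depth / width
Step 2: AR = 415 / 44
AR = 9.4


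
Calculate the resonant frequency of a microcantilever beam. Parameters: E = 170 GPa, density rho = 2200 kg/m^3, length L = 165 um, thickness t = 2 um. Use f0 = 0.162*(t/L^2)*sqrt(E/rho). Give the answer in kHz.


Step 1: Convert units to SI.
t_SI = 2e-6 m, L_SI = 165e-6 m
Step 2: Calculate sqrt(E/rho).
sqrt(170e9 / 2200) = 8790.49 m/s
Step 3: Compute f0.
f0 = 0.162 * 2e-6 / (165e-6)^2 * 8790.49 = 104614.1 Hz = 104.61 kHz


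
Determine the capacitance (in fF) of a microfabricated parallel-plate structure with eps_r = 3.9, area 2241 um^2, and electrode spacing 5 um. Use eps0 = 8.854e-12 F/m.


Step 1: Convert area to m^2: A = 2241e-12 m^2
Step 2: Convert gap to m: d = 5e-6 m
Step 3: C = eps0 * eps_r * A / d
C = 8.854e-12 * 3.9 * 2241e-12 / 5e-6
Step 4: Convert to fF (multiply by 1e15).
C = 15.48 fF


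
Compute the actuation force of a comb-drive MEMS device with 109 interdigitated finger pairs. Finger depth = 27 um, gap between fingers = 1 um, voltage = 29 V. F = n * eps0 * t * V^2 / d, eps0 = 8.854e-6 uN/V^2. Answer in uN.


Step 1: Parameters: n=109, eps0=8.854e-6 uN/V^2, t=27 um, V=29 V, d=1 um
Step 2: V^2 = 841
Step 3: F = 109 * 8.854e-6 * 27 * 841 / 1
F = 21.914 uN


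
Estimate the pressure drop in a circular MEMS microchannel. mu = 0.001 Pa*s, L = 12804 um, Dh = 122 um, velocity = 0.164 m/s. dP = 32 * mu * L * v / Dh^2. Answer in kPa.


Step 1: Convert to SI: L = 12804e-6 m, Dh = 122e-6 m
Step 2: dP = 32 * 0.001 * 12804e-6 * 0.164 / (122e-6)^2
Step 3: dP = 4514.61 Pa
Step 4: Convert to kPa: dP = 4.51 kPa


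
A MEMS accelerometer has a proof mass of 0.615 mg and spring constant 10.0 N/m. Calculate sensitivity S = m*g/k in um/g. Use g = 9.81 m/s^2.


Step 1: Convert mass: m = 0.615 mg = 6.15e-07 kg
Step 2: S = m * g / k = 6.15e-07 * 9.81 / 10.0
Step 3: S = 6.03e-07 m/g
Step 4: Convert to um/g: S = 0.603 um/g


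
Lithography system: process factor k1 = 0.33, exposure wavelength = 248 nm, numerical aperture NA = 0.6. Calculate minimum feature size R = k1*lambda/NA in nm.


Step 1: Identify values: k1 = 0.33, lambda = 248 nm, NA = 0.6
Step 2: R = k1 * lambda / NA
R = 0.33 * 248 / 0.6
R = 136.4 nm


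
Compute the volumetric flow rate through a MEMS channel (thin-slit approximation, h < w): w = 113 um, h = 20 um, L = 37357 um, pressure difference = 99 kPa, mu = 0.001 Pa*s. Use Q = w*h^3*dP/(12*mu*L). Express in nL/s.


Step 1: Convert all dimensions to SI (meters).
w = 113e-6 m, h = 20e-6 m, L = 37357e-6 m, dP = 99e3 Pa
Step 2: Q = w * h^3 * dP / (12 * mu * L)
Q = 113e-6 * (20e-6)^3 * 99e3 / (12 * 0.001 * 37357e-6) = 1.996413e-10 m^3/s
Step 3: Convert Q from m^3/s to nL/s (1 m^3 = 1e12 nL, so multiply by 1e12).
Q = 199.641 nL/s


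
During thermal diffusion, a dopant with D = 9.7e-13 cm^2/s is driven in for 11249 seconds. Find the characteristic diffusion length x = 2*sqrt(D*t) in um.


Step 1: Compute D*t = 9.7e-13 * 11249 = 1.091153e-08 cm^2
Step 2: sqrt(D*t) = 1.04458e-04 cm
Step 3: x = 2 * 1.04458e-04 cm = 2.08916e-04 cm
Step 4: Convert to um (1 cm = 1e4 um): x = 2.089 um


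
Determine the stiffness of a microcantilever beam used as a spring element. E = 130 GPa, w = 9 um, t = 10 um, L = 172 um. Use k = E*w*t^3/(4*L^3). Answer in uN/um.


Step 1: Convert E to consistent units (1 GPa = 1000 uN/um^2).
E = 130 GPa = 130000 uN/um^2
Step 2: Compute t^3 = 10^3 = 1000
Step 3: Compute L^3 = 172^3 = 5088448
Step 4: k = 130000 * 9 * 1000 / (4 * 5088448)
k = 57.4831 uN/um


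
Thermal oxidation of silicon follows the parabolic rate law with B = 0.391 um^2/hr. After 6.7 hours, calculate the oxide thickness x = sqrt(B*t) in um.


Step 1: Compute B*t = 0.391 * 6.7 = 2.6197
Step 2: x = sqrt(2.6197)
x = 1.619 um


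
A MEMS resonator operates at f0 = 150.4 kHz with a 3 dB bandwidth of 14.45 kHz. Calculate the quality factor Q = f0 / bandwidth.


Step 1: Q = f0 / bandwidth
Step 2: Q = 150.4 / 14.45
Q = 10.4


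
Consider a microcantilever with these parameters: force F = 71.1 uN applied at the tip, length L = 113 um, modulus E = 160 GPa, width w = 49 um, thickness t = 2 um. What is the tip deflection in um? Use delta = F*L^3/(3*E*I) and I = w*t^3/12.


Step 1: Calculate the second moment of area.
I = w * t^3 / 12 = 49 * 2^3 / 12 = 32.6667 um^4
Step 2: Convert E to consistent units (1 GPa = 1000 uN/um^2).
E = 160 GPa = 160000 uN/um^2
Step 3: Calculate tip deflection.
delta = F * L^3 / (3 * E * I)
delta = 71.1 * 113^3 / (3 * 160000 * 32.6667)
delta = 6.5427 um


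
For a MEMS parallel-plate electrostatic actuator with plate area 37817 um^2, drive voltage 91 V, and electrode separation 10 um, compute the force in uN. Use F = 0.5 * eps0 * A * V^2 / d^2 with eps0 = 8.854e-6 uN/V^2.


Step 1: Identify parameters.
eps0 = 8.854e-6 uN/V^2, A = 37817 um^2, V = 91 V, d = 10 um
Step 2: Compute V^2 = 91^2 = 8281
Step 3: Compute d^2 = 10^2 = 100
Step 4: F = 0.5 * 8.854e-6 * 37817 * 8281 / 100
F = 13.864 uN


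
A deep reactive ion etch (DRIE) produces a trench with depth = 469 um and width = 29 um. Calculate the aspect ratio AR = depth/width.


Step 1: AR = depth / width
Step 2: AR = 469 / 29
AR = 16.2


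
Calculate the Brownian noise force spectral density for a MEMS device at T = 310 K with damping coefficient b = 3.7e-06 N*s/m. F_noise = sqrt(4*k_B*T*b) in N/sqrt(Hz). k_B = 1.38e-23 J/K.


Step 1: Compute 4 * k_B * T * b
= 4 * 1.38e-23 * 310 * 3.7e-06
= 6.3314e-26 N^2/Hz
Step 2: F_noise = sqrt(6.3314e-26)
F_noise = 2.52e-13 N/sqrt(Hz)


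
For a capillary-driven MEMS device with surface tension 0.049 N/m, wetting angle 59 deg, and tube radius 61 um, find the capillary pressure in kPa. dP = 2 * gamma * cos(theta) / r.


Step 1: cos(59 deg) = 0.515
Step 2: Convert r to m: r = 61e-6 m
Step 3: dP = 2 * 0.049 * 0.515 / 61e-6 = 827.4 Pa
Step 4: Convert Pa to kPa (divide by 1000).
dP = 0.83 kPa


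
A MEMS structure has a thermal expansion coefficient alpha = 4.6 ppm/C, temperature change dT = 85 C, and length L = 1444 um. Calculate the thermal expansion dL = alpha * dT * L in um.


Step 1: Convert CTE: alpha = 4.6 ppm/C = 4.6e-6 /C
Step 2: dL = 4.6e-6 * 85 * 1444
dL = 0.5646 um


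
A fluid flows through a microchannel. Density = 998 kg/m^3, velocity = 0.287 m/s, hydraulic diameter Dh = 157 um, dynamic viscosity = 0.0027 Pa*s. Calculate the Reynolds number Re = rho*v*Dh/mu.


Step 1: Convert Dh to meters: Dh = 157e-6 m
Step 2: Re = rho * v * Dh / mu
Re = 998 * 0.287 * 157e-6 / 0.0027
Re = 16.655


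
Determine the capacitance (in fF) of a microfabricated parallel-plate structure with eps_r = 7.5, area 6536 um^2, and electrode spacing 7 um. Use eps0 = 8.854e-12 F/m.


Step 1: Convert area to m^2: A = 6536e-12 m^2
Step 2: Convert gap to m: d = 7e-6 m
Step 3: C = eps0 * eps_r * A / d
C = 8.854e-12 * 7.5 * 6536e-12 / 7e-6
Step 4: Convert to fF (multiply by 1e15).
C = 62.0 fF


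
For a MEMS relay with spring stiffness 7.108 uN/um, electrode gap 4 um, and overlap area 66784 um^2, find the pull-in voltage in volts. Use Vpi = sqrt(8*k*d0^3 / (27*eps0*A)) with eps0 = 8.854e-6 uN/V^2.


Step 1: Compute numerator: 8 * k * d0^3 = 8 * 7.108 * 4^3 = 3639.296
Step 2: Compute denominator: 27 * eps0 * A = 27 * 8.854e-6 * 66784 = 15.965249
Step 3: Vpi = sqrt(3639.296 / 15.965249)
Vpi = 15.1 V


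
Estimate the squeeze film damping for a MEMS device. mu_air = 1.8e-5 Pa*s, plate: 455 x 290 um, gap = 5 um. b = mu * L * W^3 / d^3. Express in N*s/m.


Step 1: Convert to SI.
L = 455e-6 m, W = 290e-6 m, d = 5e-6 m
Step 2: W^3 = (290e-6)^3 = 2.44e-11 m^3
Step 3: d^3 = (5e-6)^3 = 1.25e-16 m^3
Step 4: b = 1.8e-5 * 455e-6 * 2.44e-11 / 1.25e-16
b = 1.60e-03 N*s/m


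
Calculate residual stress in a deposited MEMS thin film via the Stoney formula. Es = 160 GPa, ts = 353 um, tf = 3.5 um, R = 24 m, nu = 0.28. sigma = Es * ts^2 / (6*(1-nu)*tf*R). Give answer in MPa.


Step 1: Compute numerator: Es * ts^2 = 160 * 353^2 = 19937440 (GPa*um^2)
Step 2: Compute denominator (R in um): 6*(1-nu)*tf*R = 6*0.72*3.5*24e6 = 362880000.0 (um^2)
Step 3: sigma (GPa) = 19937440 / 362880000.0 = 5.4942e-02 GPa
Step 4: Convert to MPa (x1000): sigma = 54.9 MPa


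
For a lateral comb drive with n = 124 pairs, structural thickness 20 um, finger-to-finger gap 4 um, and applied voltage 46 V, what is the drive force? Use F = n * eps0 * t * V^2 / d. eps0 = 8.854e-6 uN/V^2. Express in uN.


Step 1: Parameters: n=124, eps0=8.854e-6 uN/V^2, t=20 um, V=46 V, d=4 um
Step 2: V^2 = 2116
Step 3: F = 124 * 8.854e-6 * 20 * 2116 / 4
F = 11.616 uN


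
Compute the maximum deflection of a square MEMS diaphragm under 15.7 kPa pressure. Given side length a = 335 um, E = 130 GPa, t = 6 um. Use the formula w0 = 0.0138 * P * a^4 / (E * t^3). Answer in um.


Step 1: Convert pressure to compatible units (E is in GPa, so P in GPa).
P = 15.7 kPa = 15.7e-6 GPa
Step 2: Compute numerator: 0.0138 * P * a^4.
a^4 = 335^4 = 12594450625
numerator = 0.0138 * 15.7e-6 * 12594450625 = 2.7287e+03
Step 3: Compute denominator: E * t^3 = 130 * 6^3 = 28080
Step 4: w0 = numerator / denominator = 2.7287e+03 / 28080 = 0.0972 um


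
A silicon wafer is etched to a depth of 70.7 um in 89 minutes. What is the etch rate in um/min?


Step 1: Etch rate = depth / time
Step 2: rate = 70.7 / 89
rate = 0.794 um/min


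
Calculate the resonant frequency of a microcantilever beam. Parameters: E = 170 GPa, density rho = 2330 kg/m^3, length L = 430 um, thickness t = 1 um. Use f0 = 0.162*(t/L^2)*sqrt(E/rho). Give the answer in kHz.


Step 1: Convert units to SI.
t_SI = 1e-6 m, L_SI = 430e-6 m
Step 2: Calculate sqrt(E/rho).
sqrt(170e9 / 2330) = 8541.74 m/s
Step 3: Compute f0.
f0 = 0.162 * 1e-6 / (430e-6)^2 * 8541.74 = 7483.8 Hz = 7.48 kHz


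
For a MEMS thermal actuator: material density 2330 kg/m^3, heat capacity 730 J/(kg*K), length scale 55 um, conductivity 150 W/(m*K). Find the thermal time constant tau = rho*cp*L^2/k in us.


Step 1: Convert L to m: L = 55e-6 m
Step 2: L^2 = (55e-6)^2 = 3.025e-09 m^2
Step 3: tau = 2330 * 730 * 3.025e-09 / 150 = 3.430148e-05 s
Step 4: Convert to microseconds (multiply by 1e6).
tau = 34.301 us


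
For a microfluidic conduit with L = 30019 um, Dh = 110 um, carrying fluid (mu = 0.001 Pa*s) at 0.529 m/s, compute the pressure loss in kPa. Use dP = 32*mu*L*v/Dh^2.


Step 1: Convert to SI: L = 30019e-6 m, Dh = 110e-6 m
Step 2: dP = 32 * 0.001 * 30019e-6 * 0.529 / (110e-6)^2
Step 3: dP = 41996.83 Pa
Step 4: Convert to kPa: dP = 42.0 kPa


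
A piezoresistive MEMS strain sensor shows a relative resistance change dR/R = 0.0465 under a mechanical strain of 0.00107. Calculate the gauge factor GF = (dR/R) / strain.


Step 1: Identify values.
dR/R = 0.0465, strain = 0.00107
Step 2: GF = (dR/R) / strain = 0.0465 / 0.00107
GF = 43.5


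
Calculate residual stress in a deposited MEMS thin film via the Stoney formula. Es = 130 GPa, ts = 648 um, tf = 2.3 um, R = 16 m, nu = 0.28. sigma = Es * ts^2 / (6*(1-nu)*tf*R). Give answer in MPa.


Step 1: Compute numerator: Es * ts^2 = 130 * 648^2 = 54587520 (GPa*um^2)
Step 2: Compute denominator (R in um): 6*(1-nu)*tf*R = 6*0.72*2.3*16e6 = 158976000.0 (um^2)
Step 3: sigma (GPa) = 54587520 / 158976000.0 = 3.4337e-01 GPa
Step 4: Convert to MPa (x1000): sigma = 343.4 MPa


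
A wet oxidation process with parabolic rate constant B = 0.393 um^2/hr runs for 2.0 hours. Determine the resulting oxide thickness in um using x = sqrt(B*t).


Step 1: Compute B*t = 0.393 * 2.0 = 0.786
Step 2: x = sqrt(0.786)
x = 0.887 um


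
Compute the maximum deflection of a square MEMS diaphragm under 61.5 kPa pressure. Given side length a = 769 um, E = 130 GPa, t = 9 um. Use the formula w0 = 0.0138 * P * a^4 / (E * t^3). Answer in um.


Step 1: Convert pressure to compatible units (E is in GPa, so P in GPa).
P = 61.5 kPa = 61.5e-6 GPa
Step 2: Compute numerator: 0.0138 * P * a^4.
a^4 = 769^4 = 349707832321
numerator = 0.0138 * 61.5e-6 * 349707832321 = 2.96797e+05
Step 3: Compute denominator: E * t^3 = 130 * 9^3 = 94770
Step 4: w0 = numerator / denominator = 2.96797e+05 / 94770 = 3.1318 um


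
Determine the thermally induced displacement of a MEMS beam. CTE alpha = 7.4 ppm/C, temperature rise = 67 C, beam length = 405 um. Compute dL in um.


Step 1: Convert CTE: alpha = 7.4 ppm/C = 7.4e-6 /C
Step 2: dL = 7.4e-6 * 67 * 405
dL = 0.2008 um
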